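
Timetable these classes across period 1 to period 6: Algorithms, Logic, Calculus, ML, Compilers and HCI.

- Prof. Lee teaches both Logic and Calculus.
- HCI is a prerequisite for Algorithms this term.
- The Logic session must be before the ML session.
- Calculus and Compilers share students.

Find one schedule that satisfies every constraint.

Calculus -> period 2, Algorithms -> period 2, Logic -> period 1, HCI -> period 1, ML -> period 2, Compilers -> period 1

Checking: Logic(period 1) before ML(period 2); HCI(period 1) before Algorithms(period 2); Calculus(period 2) != Compilers(period 1); Logic(period 1) != Calculus(period 2).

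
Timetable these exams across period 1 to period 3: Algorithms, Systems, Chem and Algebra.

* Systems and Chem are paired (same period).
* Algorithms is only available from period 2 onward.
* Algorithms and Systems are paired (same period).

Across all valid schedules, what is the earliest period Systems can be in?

Systems must be in the same period as Algorithms, which can't be before period 2, so Systems is at least period 2.
Systems at period 2 is achievable: Systems -> period 2; Algebra -> period 1; Algorithms -> period 2; Chem -> period 2.

period 2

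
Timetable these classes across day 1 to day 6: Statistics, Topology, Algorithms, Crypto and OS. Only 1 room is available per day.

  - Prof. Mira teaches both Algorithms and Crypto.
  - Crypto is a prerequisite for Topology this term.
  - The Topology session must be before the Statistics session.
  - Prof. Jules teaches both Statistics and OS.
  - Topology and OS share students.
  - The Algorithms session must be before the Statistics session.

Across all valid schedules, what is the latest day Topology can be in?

Precedence pushes Topology to at least day 2; downstream work caps Topology at day 5.
Topology at day 5 is achievable: Crypto -> day 2, OS -> day 3, Topology -> day 5, Algorithms -> day 1, Statistics -> day 6.

day 5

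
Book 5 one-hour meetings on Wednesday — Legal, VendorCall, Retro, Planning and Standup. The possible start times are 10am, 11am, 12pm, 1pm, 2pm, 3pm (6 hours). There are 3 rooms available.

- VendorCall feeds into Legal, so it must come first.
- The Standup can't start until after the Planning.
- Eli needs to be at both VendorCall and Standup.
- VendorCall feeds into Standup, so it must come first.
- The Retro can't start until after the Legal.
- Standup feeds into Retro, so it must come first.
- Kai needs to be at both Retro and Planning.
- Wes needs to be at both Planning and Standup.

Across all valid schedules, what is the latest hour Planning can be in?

1pm

Downstream work caps Planning at 1pm.
Planning at 1pm is achievable: Legal -> 11am; Planning -> 1pm; VendorCall -> 10am; Retro -> 3pm; Standup -> 2pm.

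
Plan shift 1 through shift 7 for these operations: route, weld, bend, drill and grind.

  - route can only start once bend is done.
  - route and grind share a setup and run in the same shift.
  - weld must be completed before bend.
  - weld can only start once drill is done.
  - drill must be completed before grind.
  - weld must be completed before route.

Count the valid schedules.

Splitting on route: it can be shift 4 (1), shift 5 (4), shift 6 (10), shift 7 (20). Listing each branch's schedules as (weld, bend, drill, grind) by shift number:
route=shift 4: (2,3,1,4) — 1.
route=shift 5: (2,3,1,5) (2,4,1,5) (3,4,1,5) (3,4,2,5) — 4.
route=shift 6: (2,3,1,6) (2,4,1,6) (2,5,1,6) (3,4,1,6) (3,4,2,6) (3,5,1,6) (3,5,2,6) (4,5,1,6) (4,5,2,6) (4,5,3,6) — 10.
route=shift 7: (2,3,1,7) (2,4,1,7) (2,5,1,7) (2,6,1,7) (3,4,1,7) (3,4,2,7) (3,5,1,7) (3,5,2,7) (3,6,1,7) (3,6,2,7) (4,5,1,7) (4,5,2,7) (4,5,3,7) (4,6,1,7) (4,6,2,7) (4,6,3,7) (5,6,1,7) (5,6,2,7) (5,6,3,7) (5,6,4,7) — 20.
Summing: 1 + 4 + 10 + 20 = 35.

35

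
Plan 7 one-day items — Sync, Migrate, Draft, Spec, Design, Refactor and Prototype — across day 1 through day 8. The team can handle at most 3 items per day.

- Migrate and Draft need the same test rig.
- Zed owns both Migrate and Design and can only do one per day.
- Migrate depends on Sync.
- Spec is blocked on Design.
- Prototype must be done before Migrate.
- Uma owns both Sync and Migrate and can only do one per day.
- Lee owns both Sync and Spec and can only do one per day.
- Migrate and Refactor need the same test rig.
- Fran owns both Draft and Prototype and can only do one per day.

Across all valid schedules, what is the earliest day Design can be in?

day 1

Downstream work caps Design at day 7.
Design at day 1 is achievable: Draft -> day 3, Design -> day 1, Prototype -> day 1, Sync -> day 1, Migrate -> day 2, Refactor -> day 3, Spec -> day 2.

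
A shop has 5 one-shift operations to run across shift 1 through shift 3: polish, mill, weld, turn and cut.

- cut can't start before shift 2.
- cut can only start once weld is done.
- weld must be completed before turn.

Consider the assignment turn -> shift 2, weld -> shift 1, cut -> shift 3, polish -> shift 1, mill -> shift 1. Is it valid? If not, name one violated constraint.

Valid

cut can't start before shift 2 — holds.
cut can only start once weld is done — holds.
weld must be completed before turn — holds.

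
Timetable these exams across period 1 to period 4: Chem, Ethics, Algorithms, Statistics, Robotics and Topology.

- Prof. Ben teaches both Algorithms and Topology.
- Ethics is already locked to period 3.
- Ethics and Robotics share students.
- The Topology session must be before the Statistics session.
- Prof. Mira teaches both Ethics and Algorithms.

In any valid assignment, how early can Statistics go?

Precedence pushes Statistics to at least period 2.
Statistics at period 2 is achievable: Chem -> period 1; Robotics -> period 1; Statistics -> period 2; Topology -> period 1; Ethics -> period 3; Algorithms -> period 2.

period 2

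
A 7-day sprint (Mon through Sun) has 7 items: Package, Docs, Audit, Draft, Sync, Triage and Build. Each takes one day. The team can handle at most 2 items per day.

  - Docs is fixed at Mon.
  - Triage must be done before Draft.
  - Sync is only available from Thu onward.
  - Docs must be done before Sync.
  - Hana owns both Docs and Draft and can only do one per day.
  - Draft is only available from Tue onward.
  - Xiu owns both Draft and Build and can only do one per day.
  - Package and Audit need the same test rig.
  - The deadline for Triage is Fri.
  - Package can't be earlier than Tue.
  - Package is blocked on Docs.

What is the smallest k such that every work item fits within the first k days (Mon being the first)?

The precedence chain requires at least 2 distinct days.
With at most 2 per day and 7 work items, at least 4 days are needed.
Sync can't be placed before Thu — that is day 4 counting from Mon — so the schedule must run through at least 4 days.
4 works (last occupied day: Thu): for example Audit=Wed; Draft=Tue; Docs=Mon; Package=Tue; Build=Wed; Sync=Thu; Triage=Mon.

4 days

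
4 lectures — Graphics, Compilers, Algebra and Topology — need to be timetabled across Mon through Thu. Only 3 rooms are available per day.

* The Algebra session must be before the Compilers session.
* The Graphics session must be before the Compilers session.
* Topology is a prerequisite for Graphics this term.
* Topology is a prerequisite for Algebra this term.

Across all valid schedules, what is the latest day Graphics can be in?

Wed

Precedence pushes Graphics to at least Tue; downstream work caps Graphics at Wed.
Graphics at Wed is achievable: Graphics=Wed, Compilers=Thu, Algebra=Tue, Topology=Mon.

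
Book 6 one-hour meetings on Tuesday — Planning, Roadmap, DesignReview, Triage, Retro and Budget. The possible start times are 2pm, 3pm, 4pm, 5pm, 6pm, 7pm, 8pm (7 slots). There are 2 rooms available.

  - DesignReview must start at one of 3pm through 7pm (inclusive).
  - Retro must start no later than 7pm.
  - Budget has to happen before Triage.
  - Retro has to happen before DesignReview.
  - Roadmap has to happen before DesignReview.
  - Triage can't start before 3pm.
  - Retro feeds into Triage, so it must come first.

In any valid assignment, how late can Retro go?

Retro's own window allows nothing later than 7pm; downstream work caps Retro at 6pm.
Retro at 6pm is achievable: DesignReview=7pm, Triage=7pm, Planning=3pm, Budget=2pm, Retro=6pm, Roadmap=2pm.

6pm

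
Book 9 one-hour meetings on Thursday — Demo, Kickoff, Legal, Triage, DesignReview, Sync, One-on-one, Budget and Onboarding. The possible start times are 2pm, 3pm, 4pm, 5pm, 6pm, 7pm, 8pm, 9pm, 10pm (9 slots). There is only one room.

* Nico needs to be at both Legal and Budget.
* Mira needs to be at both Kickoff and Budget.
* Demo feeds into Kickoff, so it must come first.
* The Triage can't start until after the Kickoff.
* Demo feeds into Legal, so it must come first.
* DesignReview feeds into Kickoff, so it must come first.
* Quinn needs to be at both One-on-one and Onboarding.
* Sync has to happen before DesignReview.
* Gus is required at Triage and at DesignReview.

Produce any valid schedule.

Onboarding=10pm; Sync=3pm; Demo=2pm; Legal=6pm; Budget=9pm; DesignReview=4pm; One-on-one=8pm; Triage=7pm; Kickoff=5pm

Checking: Demo(2pm) before Kickoff(5pm); DesignReview(4pm) before Kickoff(5pm); Kickoff(5pm) before Triage(7pm); Sync(3pm) before DesignReview(4pm); Demo(2pm) before Legal(6pm); One-on-one(8pm) != Onboarding(10pm); Kickoff(5pm) != Budget(9pm); Legal(6pm) != Budget(9pm); Triage(7pm) != DesignReview(4pm); max 1 per slot (cap 1).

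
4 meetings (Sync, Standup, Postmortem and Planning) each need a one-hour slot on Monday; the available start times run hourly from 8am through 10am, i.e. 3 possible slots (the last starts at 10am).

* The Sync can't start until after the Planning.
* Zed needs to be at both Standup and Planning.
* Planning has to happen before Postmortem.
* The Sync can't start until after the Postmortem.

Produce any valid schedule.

Sync in 10am; Standup in 9am; Postmortem in 9am; Planning in 8am

Checking: Planning(8am) before Postmortem(9am); Postmortem(9am) before Sync(10am); Planning(8am) before Sync(10am); Standup(9am) != Planning(8am).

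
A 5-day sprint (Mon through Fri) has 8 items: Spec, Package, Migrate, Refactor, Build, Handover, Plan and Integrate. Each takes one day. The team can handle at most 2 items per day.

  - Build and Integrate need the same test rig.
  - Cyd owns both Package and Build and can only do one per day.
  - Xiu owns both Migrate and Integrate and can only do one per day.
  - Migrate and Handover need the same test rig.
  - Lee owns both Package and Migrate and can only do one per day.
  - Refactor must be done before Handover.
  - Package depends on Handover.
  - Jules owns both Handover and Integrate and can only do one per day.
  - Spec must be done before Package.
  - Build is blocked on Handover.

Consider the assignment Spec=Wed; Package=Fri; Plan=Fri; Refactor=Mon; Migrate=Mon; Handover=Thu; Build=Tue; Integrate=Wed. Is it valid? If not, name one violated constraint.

Lee owns both Package and Migrate and can only do one per day — holds.
The team can handle at most 2 items per day — holds.
Refactor must be done before Handover — holds.
Migrate and Handover need the same test rig — holds.
Cyd owns both Package and Build and can only do one per day — holds.
Xiu owns both Migrate and Integrate and can only do one per day — holds.
Build and Integrate need the same test rig — holds.
Jules owns both Handover and Integrate and can only do one per day — holds.
Build is blocked on Handover — violated.
Spec must be done before Package — holds.
Package depends on Handover — holds.

No — it violates: Build is blocked on Handover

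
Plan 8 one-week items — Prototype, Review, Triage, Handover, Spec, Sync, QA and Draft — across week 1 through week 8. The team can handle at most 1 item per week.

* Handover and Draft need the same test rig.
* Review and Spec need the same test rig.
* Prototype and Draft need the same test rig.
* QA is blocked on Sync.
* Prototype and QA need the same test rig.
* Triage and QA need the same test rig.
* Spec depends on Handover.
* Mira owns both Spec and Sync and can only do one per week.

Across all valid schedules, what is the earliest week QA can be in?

week 2

Precedence pushes QA to at least week 2.
QA at week 2 is achievable: Prototype -> week 5, QA -> week 2, Sync -> week 1, Spec -> week 4, Review -> week 6, Handover -> week 3, Triage -> week 7, Draft -> week 8.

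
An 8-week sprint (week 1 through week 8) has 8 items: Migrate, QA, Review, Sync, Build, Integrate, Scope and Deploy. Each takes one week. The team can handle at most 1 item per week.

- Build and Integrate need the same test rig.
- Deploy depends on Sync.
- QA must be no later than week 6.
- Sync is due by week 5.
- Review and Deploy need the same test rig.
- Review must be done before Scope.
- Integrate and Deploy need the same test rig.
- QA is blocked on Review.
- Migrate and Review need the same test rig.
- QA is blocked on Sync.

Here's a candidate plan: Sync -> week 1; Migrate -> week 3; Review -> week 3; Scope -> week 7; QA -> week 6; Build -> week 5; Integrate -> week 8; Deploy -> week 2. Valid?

No — it violates: Migrate and Review need the same test rig

QA must be no later than week 6 — holds.
Migrate and Review need the same test rig — violated.
Deploy depends on Sync — holds.
QA is blocked on Review — holds.
Build and Integrate need the same test rig — holds.
Review must be done before Scope — holds.
The team can handle at most 1 item per week — violated.
Integrate and Deploy need the same test rig — holds.
QA is blocked on Sync — holds.
Sync is due by week 5 — holds.
Review and Deploy need the same test rig — holds.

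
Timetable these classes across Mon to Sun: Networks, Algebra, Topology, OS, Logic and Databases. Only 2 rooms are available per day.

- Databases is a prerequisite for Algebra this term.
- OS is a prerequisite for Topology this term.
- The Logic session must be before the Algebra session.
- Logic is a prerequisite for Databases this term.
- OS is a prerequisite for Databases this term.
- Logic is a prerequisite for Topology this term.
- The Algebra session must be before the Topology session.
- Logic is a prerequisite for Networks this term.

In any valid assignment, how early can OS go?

Downstream work caps OS at Thu.
OS at Mon is achievable: Databases in Tue; Topology in Thu; Algebra in Wed; OS in Mon; Networks in Tue; Logic in Mon.

Mon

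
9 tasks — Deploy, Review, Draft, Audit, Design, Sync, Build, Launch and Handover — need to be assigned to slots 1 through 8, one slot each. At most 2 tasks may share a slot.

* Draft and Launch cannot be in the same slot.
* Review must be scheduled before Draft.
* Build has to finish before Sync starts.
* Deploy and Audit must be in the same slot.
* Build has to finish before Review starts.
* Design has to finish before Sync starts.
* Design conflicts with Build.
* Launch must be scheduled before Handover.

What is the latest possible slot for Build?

Downstream work caps Build at 6.
Build at 6 is achievable: Handover -> 2, Launch -> 1, Review -> 7, Deploy -> 3, Draft -> 8, Sync -> 7, Build -> 6, Audit -> 3, Design -> 1.

6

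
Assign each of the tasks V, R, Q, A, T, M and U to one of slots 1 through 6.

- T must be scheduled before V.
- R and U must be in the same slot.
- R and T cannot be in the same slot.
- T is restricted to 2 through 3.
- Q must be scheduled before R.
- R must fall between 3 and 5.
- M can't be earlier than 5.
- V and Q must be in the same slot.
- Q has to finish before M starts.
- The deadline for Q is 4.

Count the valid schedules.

48

Splitting on V: it can be 3 (24), 4 (24). Listing each branch's schedules as (R, Q, A, T, M, U):
V=3: (4,3,1,2,5,4) (4,3,1,2,6,4) (4,3,2,2,5,4) (4,3,2,2,6,4) (4,3,3,2,5,4) (4,3,3,2,6,4) (4,3,4,2,5,4) (4,3,4,2,6,4) (4,3,5,2,5,4) (4,3,5,2,6,4) (4,3,6,2,5,4) (4,3,6,2,6,4) (5,3,1,2,5,5) (5,3,1,2,6,5) (5,3,2,2,5,5) (5,3,2,2,6,5) (5,3,3,2,5,5) (5,3,3,2,6,5) (5,3,4,2,5,5) (5,3,4,2,6,5) (5,3,5,2,5,5) (5,3,5,2,6,5) (5,3,6,2,5,5) (5,3,6,2,6,5) — 24.
V=4: (5,4,1,2,5,5) (5,4,1,2,6,5) (5,4,1,3,5,5) (5,4,1,3,6,5) (5,4,2,2,5,5) (5,4,2,2,6,5) (5,4,2,3,5,5) (5,4,2,3,6,5) (5,4,3,2,5,5) (5,4,3,2,6,5) (5,4,3,3,5,5) (5,4,3,3,6,5) (5,4,4,2,5,5) (5,4,4,2,6,5) (5,4,4,3,5,5) (5,4,4,3,6,5) (5,4,5,2,5,5) (5,4,5,2,6,5) (5,4,5,3,5,5) (5,4,5,3,6,5) (5,4,6,2,5,5) (5,4,6,2,6,5) (5,4,6,3,5,5) (5,4,6,3,6,5) — 24.
Summing: 24 + 24 = 48.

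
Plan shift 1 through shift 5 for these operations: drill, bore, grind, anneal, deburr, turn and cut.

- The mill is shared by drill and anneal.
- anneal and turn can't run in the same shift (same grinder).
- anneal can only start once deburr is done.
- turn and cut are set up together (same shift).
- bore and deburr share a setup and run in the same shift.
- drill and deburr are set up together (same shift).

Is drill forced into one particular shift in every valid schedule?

drill can be shift 1 (e.g. cut in shift 1, grind in shift 1, drill in shift 1, deburr in shift 1, turn in shift 1, anneal in shift 2, bore in shift 1) or shift 2 (e.g. grind in shift 1, cut in shift 1, drill in shift 2, anneal in shift 3, turn in shift 1, deburr in shift 2, bore in shift 2).

No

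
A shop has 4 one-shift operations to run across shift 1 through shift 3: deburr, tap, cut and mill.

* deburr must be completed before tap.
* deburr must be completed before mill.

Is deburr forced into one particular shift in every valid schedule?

No

deburr can be shift 1 (e.g. mill=shift 2; cut=shift 1; deburr=shift 1; tap=shift 2) or shift 2 (e.g. mill -> shift 3, cut -> shift 1, tap -> shift 3, deburr -> shift 2).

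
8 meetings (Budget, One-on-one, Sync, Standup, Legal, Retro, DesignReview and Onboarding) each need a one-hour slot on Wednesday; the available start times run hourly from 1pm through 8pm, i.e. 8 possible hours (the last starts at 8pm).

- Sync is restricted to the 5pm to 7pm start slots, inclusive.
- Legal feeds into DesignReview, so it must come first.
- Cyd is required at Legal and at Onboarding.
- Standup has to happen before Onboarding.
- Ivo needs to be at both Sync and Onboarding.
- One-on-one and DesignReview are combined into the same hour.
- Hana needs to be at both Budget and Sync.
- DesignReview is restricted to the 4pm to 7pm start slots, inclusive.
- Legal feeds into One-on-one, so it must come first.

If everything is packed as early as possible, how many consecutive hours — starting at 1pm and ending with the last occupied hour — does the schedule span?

The precedence chain requires at least 2 distinct hours.
Sync can't be placed before 5pm — that is hour 5 counting from 1pm — so the schedule must run through at least 5 hours.
5 works (last occupied hour: 5pm): for example Budget in 1pm; DesignReview in 4pm; Onboarding in 2pm; One-on-one in 4pm; Standup in 1pm; Retro in 1pm; Legal in 1pm; Sync in 5pm.

5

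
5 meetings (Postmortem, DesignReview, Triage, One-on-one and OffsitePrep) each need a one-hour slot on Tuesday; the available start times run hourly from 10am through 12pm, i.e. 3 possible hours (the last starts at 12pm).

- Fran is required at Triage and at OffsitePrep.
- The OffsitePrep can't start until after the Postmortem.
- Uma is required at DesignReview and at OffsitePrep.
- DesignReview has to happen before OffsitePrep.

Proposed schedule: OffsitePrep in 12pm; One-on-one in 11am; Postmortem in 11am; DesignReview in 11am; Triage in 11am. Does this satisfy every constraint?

Valid

Fran is required at Triage and at OffsitePrep — holds.
DesignReview has to happen before OffsitePrep — holds.
Uma is required at DesignReview and at OffsitePrep — holds.
The OffsitePrep can't start until after the Postmortem — holds.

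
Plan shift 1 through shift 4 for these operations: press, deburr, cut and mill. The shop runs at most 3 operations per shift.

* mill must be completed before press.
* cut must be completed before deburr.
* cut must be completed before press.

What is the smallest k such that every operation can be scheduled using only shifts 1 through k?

2

The precedence chain requires at least 2 distinct shifts.
With at most 3 per shift and 4 operations, at least 2 shifts are needed.
2 works (last occupied shift: shift 2): for example cut -> shift 1; deburr -> shift 2; press -> shift 2; mill -> shift 1.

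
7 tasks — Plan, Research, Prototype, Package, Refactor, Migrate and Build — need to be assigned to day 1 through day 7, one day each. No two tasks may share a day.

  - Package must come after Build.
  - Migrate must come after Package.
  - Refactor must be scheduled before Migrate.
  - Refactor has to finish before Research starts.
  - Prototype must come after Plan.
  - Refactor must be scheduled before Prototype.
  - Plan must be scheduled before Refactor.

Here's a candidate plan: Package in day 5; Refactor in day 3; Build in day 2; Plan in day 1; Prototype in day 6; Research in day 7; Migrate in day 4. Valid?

No. Migrate must come after Package is not satisfied.

No two tasks may share a day — holds.
Package must come after Build — holds.
Prototype must come after Plan — holds.
Plan must be scheduled before Refactor — holds.
Refactor must be scheduled before Prototype — holds.
Refactor must be scheduled before Migrate — holds.
Refactor has to finish before Research starts — holds.
Migrate must come after Package — violated.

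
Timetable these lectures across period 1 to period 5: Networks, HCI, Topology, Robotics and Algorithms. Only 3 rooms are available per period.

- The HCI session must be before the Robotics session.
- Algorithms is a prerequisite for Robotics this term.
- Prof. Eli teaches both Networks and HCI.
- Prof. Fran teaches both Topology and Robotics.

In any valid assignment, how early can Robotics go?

period 2

Precedence pushes Robotics to at least period 2.
Robotics at period 2 is achievable: Algorithms -> period 1, Topology -> period 1, Robotics -> period 2, HCI -> period 1, Networks -> period 2.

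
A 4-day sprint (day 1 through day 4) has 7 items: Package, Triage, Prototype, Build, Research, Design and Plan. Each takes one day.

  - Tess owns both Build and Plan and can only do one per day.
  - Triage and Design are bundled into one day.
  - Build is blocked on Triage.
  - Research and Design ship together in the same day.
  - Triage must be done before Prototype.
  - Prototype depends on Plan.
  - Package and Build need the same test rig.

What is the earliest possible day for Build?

Precedence pushes Build to at least day 2.
Build at day 2 is achievable: Triage=day 1, Prototype=day 2, Plan=day 1, Research=day 1, Build=day 2, Design=day 1, Package=day 1.

day 2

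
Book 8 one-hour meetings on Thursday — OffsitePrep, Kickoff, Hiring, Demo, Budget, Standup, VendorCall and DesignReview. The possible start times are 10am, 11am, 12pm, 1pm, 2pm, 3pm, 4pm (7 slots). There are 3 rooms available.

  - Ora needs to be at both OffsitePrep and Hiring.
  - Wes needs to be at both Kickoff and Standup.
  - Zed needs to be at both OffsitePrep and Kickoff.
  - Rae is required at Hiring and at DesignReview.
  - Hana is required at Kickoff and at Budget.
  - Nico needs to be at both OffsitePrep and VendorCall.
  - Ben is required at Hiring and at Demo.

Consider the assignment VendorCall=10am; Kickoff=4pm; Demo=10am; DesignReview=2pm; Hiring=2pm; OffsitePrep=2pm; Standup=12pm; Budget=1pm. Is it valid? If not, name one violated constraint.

There are 3 rooms available — holds.
Hana is required at Kickoff and at Budget — holds.
Nico needs to be at both OffsitePrep and VendorCall — holds.
Wes needs to be at both Kickoff and Standup — holds.
Ben is required at Hiring and at Demo — holds.
Ora needs to be at both OffsitePrep and Hiring — violated.
Zed needs to be at both OffsitePrep and Kickoff — holds.
Rae is required at Hiring and at DesignReview — violated.

No. Ora needs to be at both OffsitePrep and Hiring is not satisfied.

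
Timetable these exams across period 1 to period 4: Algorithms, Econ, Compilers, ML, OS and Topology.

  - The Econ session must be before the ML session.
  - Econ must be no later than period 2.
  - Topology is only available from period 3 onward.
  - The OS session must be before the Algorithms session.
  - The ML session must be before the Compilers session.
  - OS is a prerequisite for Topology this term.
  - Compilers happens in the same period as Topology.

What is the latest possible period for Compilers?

Precedence pushes Compilers to at least period 3.
Compilers at period 4 is achievable: Compilers -> period 4; ML -> period 2; Algorithms -> period 2; Econ -> period 1; Topology -> period 4; OS -> period 1.

period 4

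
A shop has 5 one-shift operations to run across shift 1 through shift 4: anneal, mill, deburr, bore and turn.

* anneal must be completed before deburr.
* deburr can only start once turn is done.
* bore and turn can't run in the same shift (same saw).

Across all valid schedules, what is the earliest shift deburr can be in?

Precedence pushes deburr to at least shift 2.
deburr at shift 2 is achievable: turn -> shift 1, anneal -> shift 1, deburr -> shift 2, bore -> shift 2, mill -> shift 1.

shift 2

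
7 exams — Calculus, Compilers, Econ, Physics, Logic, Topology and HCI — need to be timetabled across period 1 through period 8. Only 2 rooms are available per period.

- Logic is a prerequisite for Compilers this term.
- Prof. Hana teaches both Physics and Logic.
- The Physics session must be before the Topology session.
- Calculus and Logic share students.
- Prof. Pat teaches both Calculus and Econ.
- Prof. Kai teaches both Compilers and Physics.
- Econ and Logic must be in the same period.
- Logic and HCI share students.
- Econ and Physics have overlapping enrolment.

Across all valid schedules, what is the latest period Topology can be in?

period 8

Precedence pushes Topology to at least period 2.
Topology at period 8 is achievable: Compilers -> period 2, Topology -> period 8, Physics -> period 3, HCI -> period 3, Econ -> period 1, Logic -> period 1, Calculus -> period 2.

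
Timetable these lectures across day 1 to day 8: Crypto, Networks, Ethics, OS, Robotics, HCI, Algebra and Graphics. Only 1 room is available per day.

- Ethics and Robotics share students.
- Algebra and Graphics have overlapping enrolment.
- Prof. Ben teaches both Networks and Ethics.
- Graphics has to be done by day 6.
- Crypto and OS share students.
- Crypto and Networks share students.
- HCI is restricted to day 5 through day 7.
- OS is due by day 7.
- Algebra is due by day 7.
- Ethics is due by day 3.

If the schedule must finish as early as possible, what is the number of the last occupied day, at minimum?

With at most 1 per day and 8 lectures, at least 8 days are needed.
HCI can't be placed before day 5, so the schedule must run through at least day 5.
8 works (last occupied day: day 8): for example Graphics=day 2; OS=day 3; Robotics=day 8; Crypto=day 6; HCI=day 5; Algebra=day 4; Networks=day 7; Ethics=day 1.

8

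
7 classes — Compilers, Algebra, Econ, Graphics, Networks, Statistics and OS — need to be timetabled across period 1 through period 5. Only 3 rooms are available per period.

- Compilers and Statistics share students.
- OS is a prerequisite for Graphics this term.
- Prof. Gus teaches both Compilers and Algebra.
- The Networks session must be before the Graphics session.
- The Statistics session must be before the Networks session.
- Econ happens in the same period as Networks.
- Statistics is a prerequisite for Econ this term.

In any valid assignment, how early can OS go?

period 1

Downstream work caps OS at period 4.
OS at period 1 is achievable: Compilers=period 2, Statistics=period 1, Networks=period 2, Graphics=period 3, Algebra=period 1, Econ=period 2, OS=period 1.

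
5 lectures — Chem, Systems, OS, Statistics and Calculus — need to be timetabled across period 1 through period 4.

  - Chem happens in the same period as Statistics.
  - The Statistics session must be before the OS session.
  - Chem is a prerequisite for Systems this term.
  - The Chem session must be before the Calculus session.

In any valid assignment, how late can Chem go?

Downstream work caps Chem at period 3.
Chem at period 3 is achievable: OS=period 4, Calculus=period 4, Systems=period 4, Chem=period 3, Statistics=period 3.

period 3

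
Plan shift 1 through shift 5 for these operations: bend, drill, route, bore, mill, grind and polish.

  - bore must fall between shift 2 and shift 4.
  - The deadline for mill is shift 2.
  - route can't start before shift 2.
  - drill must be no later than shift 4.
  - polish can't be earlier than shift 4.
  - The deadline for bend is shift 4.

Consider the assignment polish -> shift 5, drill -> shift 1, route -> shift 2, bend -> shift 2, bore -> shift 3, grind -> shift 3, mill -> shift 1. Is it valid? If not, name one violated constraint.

drill must be no later than shift 4 — holds.
The deadline for bend is shift 4 — holds.
The deadline for mill is shift 2 — holds.
route can't start before shift 2 — holds.
bore must fall between shift 2 and shift 4 — holds.
polish can't be earlier than shift 4 — holds.

Valid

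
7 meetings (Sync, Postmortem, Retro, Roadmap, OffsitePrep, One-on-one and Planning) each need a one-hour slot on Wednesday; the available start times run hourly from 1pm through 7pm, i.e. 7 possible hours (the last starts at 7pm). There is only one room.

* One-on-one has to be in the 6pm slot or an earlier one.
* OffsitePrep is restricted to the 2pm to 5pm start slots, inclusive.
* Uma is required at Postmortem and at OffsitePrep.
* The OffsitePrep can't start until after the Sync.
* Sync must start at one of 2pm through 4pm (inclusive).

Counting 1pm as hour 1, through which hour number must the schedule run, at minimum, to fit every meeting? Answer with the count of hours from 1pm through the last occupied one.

7 hours

The precedence chain requires at least 2 distinct hours.
With at most 1 per hour and 7 meetings, at least 7 hours are needed.
Propagating the time windows through the other constraints, OffsitePrep can't land before 3pm — that is hour 3 counting from 1pm — so the schedule must run through at least 3 hours.
7 works (last occupied hour: 7pm): for example Roadmap=6pm, Postmortem=4pm, Retro=5pm, Sync=2pm, OffsitePrep=3pm, Planning=7pm, One-on-one=1pm.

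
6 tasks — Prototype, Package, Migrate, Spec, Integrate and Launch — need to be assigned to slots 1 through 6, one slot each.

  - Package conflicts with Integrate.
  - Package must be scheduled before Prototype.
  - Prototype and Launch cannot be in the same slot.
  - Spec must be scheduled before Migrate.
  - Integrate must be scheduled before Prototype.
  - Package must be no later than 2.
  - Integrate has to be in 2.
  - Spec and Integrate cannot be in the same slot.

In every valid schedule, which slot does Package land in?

1

Package's window is 1–2.
Integrate is fixed at 2, and Package can't share a slot with Integrate.
So Package must be 1.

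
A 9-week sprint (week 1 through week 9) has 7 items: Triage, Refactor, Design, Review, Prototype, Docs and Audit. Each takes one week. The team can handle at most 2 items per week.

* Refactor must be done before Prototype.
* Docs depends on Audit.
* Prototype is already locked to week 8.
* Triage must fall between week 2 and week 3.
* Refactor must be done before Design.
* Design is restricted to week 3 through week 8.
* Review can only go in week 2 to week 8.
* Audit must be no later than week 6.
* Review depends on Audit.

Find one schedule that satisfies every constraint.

Refactor=week 1, Design=week 3, Docs=week 3, Prototype=week 8, Triage=week 2, Audit=week 1, Review=week 2

Checking: Refactor(week 1) before Prototype(week 8); Refactor(week 1) before Design(week 3); Audit(week 1) before Review(week 2); Audit(week 1) before Docs(week 3); Audit=week 1 in [week 1,week 6]; Prototype=week 8 in [week 8,week 8]; Triage=week 2 in [week 2,week 3]; Design=week 3 in [week 3,week 8]; Review=week 2 in [week 2,week 8]; max 2 per week (cap 2).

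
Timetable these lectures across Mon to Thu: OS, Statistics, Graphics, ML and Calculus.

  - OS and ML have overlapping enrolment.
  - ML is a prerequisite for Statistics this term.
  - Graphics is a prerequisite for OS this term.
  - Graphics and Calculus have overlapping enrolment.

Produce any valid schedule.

Statistics=Tue, Calculus=Tue, ML=Mon, OS=Tue, Graphics=Mon

Checking: Graphics(Mon) before OS(Tue); ML(Mon) before Statistics(Tue); Graphics(Mon) != Calculus(Tue); OS(Tue) != ML(Mon).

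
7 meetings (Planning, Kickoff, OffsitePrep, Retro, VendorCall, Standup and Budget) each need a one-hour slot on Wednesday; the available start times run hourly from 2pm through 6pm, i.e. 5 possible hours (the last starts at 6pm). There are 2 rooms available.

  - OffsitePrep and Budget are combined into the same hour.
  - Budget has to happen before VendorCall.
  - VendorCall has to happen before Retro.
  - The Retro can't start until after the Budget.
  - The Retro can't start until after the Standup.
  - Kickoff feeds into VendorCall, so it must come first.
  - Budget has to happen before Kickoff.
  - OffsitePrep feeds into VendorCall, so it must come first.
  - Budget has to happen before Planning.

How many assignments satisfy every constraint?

43

Splitting on Planning: it can be 3pm (8), 4pm (10), 5pm (11), 6pm (14). Listing each branch's schedules as (Kickoff, OffsitePrep, Retro, VendorCall, Standup, Budget):
Planning=3pm: (3pm,2pm,5pm,4pm,4pm,2pm) (3pm,2pm,6pm,4pm,4pm,2pm) (3pm,2pm,6pm,4pm,5pm,2pm) (3pm,2pm,6pm,5pm,4pm,2pm) (3pm,2pm,6pm,5pm,5pm,2pm) (4pm,2pm,6pm,5pm,3pm,2pm) (4pm,2pm,6pm,5pm,4pm,2pm) (4pm,2pm,6pm,5pm,5pm,2pm) — 8.
Planning=4pm: (3pm,2pm,5pm,4pm,3pm,2pm) (3pm,2pm,6pm,4pm,3pm,2pm) (3pm,2pm,6pm,4pm,5pm,2pm) (3pm,2pm,6pm,5pm,3pm,2pm) (3pm,2pm,6pm,5pm,4pm,2pm) (3pm,2pm,6pm,5pm,5pm,2pm) (4pm,2pm,6pm,5pm,3pm,2pm) (4pm,2pm,6pm,5pm,5pm,2pm) (4pm,3pm,6pm,5pm,2pm,3pm) (4pm,3pm,6pm,5pm,5pm,3pm) — 10.
Planning=5pm: (3pm,2pm,5pm,4pm,3pm,2pm) (3pm,2pm,5pm,4pm,4pm,2pm) (3pm,2pm,6pm,4pm,3pm,2pm) (3pm,2pm,6pm,4pm,4pm,2pm) (3pm,2pm,6pm,4pm,5pm,2pm) (3pm,2pm,6pm,5pm,3pm,2pm) (3pm,2pm,6pm,5pm,4pm,2pm) (4pm,2pm,6pm,5pm,3pm,2pm) (4pm,2pm,6pm,5pm,4pm,2pm) (4pm,3pm,6pm,5pm,2pm,3pm) (4pm,3pm,6pm,5pm,4pm,3pm) — 11.
Planning=6pm: (3pm,2pm,5pm,4pm,3pm,2pm) (3pm,2pm,5pm,4pm,4pm,2pm) (3pm,2pm,6pm,4pm,3pm,2pm) (3pm,2pm,6pm,4pm,4pm,2pm) (3pm,2pm,6pm,4pm,5pm,2pm) (3pm,2pm,6pm,5pm,3pm,2pm) (3pm,2pm,6pm,5pm,4pm,2pm) (3pm,2pm,6pm,5pm,5pm,2pm) (4pm,2pm,6pm,5pm,3pm,2pm) (4pm,2pm,6pm,5pm,4pm,2pm) (4pm,2pm,6pm,5pm,5pm,2pm) (4pm,3pm,6pm,5pm,2pm,3pm) (4pm,3pm,6pm,5pm,4pm,3pm) (4pm,3pm,6pm,5pm,5pm,3pm) — 14.
Summing: 8 + 10 + 11 + 14 = 43.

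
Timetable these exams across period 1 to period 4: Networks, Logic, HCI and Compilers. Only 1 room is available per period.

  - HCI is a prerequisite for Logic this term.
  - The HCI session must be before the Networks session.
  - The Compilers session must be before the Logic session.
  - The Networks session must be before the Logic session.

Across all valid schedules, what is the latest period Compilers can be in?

Downstream work caps Compilers at period 3.
Compilers at period 3 is achievable: Networks=period 2; Compilers=period 3; Logic=period 4; HCI=period 1.

period 3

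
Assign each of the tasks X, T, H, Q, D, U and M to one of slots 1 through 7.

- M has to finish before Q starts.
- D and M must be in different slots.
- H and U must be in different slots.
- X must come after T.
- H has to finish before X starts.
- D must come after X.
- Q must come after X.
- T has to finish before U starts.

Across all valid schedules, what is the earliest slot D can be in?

3

Precedence pushes D to at least 3.
D at 3 is achievable: H=1, X=2, U=2, D=3, T=1, M=1, Q=3.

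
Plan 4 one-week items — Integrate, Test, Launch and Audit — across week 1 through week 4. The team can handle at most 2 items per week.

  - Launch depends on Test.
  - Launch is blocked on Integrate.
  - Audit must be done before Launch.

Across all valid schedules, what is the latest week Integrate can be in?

week 3

Downstream work caps Integrate at week 3.
Integrate at week 3 is achievable: Launch in week 4; Integrate in week 3; Audit in week 1; Test in week 1.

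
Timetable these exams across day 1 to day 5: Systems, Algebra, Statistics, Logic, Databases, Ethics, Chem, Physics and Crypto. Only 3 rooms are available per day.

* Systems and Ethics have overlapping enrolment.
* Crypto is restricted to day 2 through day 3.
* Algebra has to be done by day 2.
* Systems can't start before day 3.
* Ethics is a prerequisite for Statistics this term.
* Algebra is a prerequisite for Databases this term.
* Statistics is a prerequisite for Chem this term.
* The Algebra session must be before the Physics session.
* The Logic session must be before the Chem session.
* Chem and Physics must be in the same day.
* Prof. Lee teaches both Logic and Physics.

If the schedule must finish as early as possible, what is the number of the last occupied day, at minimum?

The precedence chain requires at least 3 distinct days.
With at most 3 per day and 9 exams, at least 3 days are needed.
3 works (last occupied day: day 3): for example Logic -> day 1, Chem -> day 3, Databases -> day 2, Physics -> day 3, Crypto -> day 2, Ethics -> day 1, Statistics -> day 2, Algebra -> day 1, Systems -> day 3.

3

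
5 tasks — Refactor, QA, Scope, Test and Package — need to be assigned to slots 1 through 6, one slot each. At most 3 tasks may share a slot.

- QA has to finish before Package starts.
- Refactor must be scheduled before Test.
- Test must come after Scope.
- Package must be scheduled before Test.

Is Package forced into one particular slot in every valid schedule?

Package can be 2 (e.g. Scope -> 1, Refactor -> 1, Package -> 2, QA -> 1, Test -> 3) or 3 (e.g. Package=3, QA=1, Test=4, Refactor=1, Scope=1).

No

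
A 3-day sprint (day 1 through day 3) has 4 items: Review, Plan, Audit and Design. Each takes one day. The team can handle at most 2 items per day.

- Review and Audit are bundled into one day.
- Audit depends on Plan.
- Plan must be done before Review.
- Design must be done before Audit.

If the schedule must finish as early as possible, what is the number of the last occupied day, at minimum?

The precedence chain requires at least 2 distinct days.
With at most 2 per day and 4 tasks, at least 2 days are needed.
2 works (last occupied day: day 2): for example Audit in day 2; Design in day 1; Review in day 2; Plan in day 1.

2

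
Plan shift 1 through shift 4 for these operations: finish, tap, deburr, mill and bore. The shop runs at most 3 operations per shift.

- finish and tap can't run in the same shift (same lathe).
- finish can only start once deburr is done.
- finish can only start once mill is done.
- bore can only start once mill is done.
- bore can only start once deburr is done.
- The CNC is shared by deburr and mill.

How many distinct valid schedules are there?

36

Splitting on finish: it can be shift 3 (12), shift 4 (24). Listing each branch's schedules as (tap, deburr, mill, bore) by shift number:
finish=shift 3: (1,1,2,3) (1,1,2,4) (1,2,1,3) (1,2,1,4) (2,1,2,3) (2,1,2,4) (2,2,1,3) (2,2,1,4) (4,1,2,3) (4,1,2,4) (4,2,1,3) (4,2,1,4) — 12.
finish=shift 4: (1,1,2,3) (1,1,2,4) (1,1,3,4) (1,2,1,3) (1,2,1,4) (1,2,3,4) (1,3,1,4) (1,3,2,4) (2,1,2,3) (2,1,2,4) (2,1,3,4) (2,2,1,3) (2,2,1,4) (2,2,3,4) (2,3,1,4) (2,3,2,4) (3,1,2,3) (3,1,2,4) (3,1,3,4) (3,2,1,3) (3,2,1,4) (3,2,3,4) (3,3,1,4) (3,3,2,4) — 24.
Summing: 12 + 24 = 36.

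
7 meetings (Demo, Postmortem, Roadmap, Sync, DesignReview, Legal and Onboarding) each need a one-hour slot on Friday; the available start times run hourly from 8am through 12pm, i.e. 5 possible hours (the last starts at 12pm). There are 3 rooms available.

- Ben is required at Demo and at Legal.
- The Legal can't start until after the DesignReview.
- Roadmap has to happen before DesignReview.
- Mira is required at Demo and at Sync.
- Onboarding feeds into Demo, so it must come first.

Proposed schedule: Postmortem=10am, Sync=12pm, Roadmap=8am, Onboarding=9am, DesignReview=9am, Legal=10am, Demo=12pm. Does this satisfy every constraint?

The Legal can't start until after the DesignReview — holds.
Roadmap has to happen before DesignReview — holds.
Onboarding feeds into Demo, so it must come first — holds.
Mira is required at Demo and at Sync — violated.
There are 3 rooms available — holds.
Ben is required at Demo and at Legal — holds.

No — it violates: Mira is required at Demo and at Sync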